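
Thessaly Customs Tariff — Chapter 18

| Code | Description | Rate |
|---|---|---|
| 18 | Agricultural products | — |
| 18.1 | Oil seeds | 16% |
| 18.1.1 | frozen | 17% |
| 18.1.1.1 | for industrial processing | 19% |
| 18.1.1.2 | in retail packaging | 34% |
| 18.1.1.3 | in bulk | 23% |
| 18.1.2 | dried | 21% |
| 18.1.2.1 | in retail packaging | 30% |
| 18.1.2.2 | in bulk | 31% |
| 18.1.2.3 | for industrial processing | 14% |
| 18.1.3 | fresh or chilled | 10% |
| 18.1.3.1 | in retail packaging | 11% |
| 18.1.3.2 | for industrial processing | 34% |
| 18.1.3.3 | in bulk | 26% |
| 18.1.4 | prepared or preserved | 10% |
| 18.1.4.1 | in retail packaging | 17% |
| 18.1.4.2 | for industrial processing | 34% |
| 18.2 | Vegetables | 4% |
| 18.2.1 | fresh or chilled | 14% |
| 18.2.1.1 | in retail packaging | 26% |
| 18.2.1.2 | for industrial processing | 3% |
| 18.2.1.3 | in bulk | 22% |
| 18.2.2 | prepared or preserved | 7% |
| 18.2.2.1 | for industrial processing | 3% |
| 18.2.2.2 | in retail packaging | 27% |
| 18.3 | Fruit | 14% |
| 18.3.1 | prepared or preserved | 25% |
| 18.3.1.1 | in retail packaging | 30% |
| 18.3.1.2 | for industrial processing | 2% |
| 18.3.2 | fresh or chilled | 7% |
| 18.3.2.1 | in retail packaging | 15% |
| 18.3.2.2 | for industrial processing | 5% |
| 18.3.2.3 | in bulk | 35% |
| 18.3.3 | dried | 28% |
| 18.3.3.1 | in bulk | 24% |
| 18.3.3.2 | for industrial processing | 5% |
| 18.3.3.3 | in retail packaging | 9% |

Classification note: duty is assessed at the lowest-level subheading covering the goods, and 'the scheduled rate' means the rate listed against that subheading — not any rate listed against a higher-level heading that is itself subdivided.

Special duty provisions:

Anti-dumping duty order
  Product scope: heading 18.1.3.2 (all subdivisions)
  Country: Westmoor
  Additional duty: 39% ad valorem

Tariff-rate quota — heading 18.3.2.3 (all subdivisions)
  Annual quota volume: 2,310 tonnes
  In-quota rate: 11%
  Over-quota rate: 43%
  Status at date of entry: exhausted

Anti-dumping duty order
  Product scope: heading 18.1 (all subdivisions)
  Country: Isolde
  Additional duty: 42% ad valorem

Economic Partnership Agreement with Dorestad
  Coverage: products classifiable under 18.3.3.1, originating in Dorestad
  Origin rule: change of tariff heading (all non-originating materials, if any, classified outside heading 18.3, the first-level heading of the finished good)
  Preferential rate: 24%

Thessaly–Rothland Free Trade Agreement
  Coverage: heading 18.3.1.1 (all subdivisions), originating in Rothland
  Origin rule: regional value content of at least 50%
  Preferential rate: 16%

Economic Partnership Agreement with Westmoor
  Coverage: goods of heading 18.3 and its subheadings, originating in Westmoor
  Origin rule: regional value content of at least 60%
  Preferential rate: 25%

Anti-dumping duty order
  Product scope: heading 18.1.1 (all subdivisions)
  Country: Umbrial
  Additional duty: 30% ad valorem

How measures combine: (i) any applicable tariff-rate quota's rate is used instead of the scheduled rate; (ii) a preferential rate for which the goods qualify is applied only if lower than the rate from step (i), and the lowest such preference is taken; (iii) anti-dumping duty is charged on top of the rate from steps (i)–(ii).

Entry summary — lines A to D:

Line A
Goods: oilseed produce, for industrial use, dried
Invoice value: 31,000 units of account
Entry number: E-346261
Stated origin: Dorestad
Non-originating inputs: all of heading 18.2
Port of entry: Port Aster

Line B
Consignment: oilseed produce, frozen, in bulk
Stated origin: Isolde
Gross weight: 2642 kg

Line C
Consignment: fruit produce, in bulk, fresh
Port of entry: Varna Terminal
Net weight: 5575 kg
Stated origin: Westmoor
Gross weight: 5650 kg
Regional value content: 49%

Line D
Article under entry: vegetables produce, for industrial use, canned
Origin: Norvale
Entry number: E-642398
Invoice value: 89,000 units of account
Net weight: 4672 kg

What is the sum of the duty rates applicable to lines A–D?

125%

Line A: oilseed → 18.1; dried → 18.1.2; for industrial use → 18.1.2.3. Scheduled 14%. Dorestad agreement on 18.3.3.1: 18.1.2.3 not covered. → 14%.
Line B: oilseed → 18.1; frozen → 18.1.1; in bulk → 18.1.1.3. Scheduled 23%. anti-dumping (Isolde, 18.1): +42%; total 23% + 42% = 65%. → 65%.
Line C: fruit → 18.3; fresh → 18.3.2; in bulk → 18.3.2.3. Scheduled 35%. quota on 18.3.2.3 exhausted → over-quota 43%; Westmoor agreement on 18.3: RVC < 60%. → 43%.
Line D: vegetables → 18.2; canned → 18.2.2; for industrial use → 18.2.2.1. Scheduled 3%. No special measure applies. → 3%.
Sum: 14% + 65% + 43% + 3% = 125%.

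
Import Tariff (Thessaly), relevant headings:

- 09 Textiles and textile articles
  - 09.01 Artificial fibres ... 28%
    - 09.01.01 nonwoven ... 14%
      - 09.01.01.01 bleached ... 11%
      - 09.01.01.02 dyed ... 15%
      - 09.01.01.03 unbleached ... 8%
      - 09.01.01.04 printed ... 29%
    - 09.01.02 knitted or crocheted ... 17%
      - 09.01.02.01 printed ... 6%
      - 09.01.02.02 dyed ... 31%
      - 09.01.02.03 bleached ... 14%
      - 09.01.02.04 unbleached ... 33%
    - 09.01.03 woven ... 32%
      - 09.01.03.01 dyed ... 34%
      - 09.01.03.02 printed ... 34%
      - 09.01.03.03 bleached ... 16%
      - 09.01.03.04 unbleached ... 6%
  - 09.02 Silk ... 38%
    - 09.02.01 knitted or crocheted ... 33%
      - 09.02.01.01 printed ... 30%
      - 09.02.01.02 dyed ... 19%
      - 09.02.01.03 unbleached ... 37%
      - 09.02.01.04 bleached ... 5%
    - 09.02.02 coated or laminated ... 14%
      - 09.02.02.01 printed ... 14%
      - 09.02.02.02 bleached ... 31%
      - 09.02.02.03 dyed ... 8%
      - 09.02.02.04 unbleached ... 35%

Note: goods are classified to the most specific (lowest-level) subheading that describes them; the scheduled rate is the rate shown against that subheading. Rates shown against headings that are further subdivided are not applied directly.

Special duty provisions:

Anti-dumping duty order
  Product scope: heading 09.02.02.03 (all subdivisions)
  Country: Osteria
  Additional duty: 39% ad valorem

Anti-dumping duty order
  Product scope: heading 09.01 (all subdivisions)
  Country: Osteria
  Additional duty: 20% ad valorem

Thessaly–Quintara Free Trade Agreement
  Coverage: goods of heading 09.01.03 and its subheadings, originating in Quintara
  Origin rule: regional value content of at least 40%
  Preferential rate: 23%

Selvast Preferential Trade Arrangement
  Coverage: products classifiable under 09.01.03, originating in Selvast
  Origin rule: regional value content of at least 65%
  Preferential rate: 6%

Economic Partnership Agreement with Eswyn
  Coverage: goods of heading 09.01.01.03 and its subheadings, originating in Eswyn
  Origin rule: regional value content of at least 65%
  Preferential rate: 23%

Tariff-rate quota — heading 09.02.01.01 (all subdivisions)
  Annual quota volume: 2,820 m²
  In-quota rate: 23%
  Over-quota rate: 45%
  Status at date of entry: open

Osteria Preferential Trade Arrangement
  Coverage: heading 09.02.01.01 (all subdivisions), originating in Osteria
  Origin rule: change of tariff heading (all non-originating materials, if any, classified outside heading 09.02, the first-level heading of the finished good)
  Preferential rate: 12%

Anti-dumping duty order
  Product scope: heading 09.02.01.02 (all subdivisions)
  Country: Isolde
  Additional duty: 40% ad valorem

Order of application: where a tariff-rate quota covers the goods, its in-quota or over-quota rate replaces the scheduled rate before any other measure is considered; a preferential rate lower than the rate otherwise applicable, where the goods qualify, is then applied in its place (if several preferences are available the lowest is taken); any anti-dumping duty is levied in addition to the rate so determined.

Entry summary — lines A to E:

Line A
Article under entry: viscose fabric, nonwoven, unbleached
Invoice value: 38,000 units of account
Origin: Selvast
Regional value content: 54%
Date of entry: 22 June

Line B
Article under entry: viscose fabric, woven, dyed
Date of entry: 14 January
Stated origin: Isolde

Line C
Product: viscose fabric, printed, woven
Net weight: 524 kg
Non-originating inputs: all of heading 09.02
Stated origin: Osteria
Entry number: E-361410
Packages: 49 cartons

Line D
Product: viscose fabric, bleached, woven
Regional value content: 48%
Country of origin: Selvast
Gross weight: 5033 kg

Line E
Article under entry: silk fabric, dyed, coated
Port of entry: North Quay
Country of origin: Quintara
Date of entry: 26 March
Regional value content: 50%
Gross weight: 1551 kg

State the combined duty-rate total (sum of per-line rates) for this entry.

Line A: viscose → 09.01; nonwoven → 09.01.01; unbleached → 09.01.01.03. Scheduled 8%. Selvast agreement on 09.01.03: 09.01.01.03 not covered. → 8%.
Line B: viscose → 09.01; woven → 09.01.03; dyed → 09.01.03.01. Scheduled 34%. No special measure applies. → 34%.
Line C: viscose → 09.01; woven → 09.01.03; printed → 09.01.03.02. Scheduled 34%. Osteria agreement on 09.02.01.01: 09.01.03.02 not covered; anti-dumping (Osteria, 09.01): +20%; total 34% + 20% = 54%. → 54%.
Line D: viscose → 09.01; woven → 09.01.03; bleached → 09.01.03.03. Scheduled 16%. Selvast agreement on 09.01.03: RVC < 65%. → 16%.
Line E: silk → 09.02; coated → 09.02.02; dyed → 09.02.02.03. Scheduled 8%. Quintara agreement on 09.01.03: 09.02.02.03 not covered. → 8%.
Sum: 8% + 34% + 54% + 16% + 8% = 120%.

120%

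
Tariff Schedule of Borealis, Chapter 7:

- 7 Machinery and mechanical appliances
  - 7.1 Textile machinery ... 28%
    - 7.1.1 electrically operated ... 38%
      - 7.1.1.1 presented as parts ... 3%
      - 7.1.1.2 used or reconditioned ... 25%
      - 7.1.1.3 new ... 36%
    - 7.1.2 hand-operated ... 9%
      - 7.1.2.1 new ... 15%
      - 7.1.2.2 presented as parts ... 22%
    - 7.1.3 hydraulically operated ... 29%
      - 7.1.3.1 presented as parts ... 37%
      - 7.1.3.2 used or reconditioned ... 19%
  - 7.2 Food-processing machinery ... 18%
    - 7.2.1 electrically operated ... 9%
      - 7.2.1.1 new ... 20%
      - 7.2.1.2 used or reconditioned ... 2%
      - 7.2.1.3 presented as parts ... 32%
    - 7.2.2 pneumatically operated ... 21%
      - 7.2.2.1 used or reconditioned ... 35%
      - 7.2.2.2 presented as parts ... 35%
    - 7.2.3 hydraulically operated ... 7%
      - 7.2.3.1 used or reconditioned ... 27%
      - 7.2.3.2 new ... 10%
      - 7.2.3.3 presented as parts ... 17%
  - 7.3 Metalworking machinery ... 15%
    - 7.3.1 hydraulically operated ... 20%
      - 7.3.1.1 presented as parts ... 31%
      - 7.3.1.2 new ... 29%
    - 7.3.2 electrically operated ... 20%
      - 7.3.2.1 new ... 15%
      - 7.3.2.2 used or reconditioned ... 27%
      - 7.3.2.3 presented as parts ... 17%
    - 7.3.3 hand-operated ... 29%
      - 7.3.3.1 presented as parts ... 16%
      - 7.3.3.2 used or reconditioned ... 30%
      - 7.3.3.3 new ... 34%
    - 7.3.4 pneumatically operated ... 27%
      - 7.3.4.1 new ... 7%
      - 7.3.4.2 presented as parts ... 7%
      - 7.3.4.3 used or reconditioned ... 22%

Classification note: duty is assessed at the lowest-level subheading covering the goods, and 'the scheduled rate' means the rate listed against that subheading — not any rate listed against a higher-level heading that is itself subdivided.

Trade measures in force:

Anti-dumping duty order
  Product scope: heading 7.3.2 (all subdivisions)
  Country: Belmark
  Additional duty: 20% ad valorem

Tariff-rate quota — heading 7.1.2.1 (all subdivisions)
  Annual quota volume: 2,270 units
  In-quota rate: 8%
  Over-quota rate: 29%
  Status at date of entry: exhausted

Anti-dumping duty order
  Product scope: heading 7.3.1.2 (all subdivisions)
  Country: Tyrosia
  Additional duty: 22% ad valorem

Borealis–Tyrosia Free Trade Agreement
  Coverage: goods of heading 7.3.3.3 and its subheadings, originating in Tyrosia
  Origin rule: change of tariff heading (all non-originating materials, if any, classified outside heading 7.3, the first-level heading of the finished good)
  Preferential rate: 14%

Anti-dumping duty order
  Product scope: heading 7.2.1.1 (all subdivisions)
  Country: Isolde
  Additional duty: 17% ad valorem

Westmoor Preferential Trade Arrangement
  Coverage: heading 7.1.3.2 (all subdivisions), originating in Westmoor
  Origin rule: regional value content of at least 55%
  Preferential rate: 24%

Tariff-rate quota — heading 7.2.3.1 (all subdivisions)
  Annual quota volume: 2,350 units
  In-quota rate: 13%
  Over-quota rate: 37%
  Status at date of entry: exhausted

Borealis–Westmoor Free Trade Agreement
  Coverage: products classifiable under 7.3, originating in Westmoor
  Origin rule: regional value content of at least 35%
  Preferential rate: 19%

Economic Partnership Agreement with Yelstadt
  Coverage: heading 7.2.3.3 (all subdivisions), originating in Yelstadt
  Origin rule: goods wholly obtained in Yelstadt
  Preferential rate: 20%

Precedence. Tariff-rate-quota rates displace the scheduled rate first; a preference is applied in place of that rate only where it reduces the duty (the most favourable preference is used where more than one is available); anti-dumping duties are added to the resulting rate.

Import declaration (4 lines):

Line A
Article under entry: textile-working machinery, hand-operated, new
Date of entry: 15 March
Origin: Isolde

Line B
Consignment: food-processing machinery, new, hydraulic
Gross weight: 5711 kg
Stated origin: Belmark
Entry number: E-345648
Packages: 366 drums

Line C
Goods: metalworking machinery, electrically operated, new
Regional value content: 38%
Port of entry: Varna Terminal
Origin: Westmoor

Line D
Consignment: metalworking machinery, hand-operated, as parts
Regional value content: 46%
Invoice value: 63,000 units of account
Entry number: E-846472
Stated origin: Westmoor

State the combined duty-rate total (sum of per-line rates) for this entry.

Line A: textile-working → 7.1; hand-operated → 7.1.2; new → 7.1.2.1. Scheduled 15%. quota on 7.1.2.1 exhausted → over-quota 29%. → 29%.
Line B: food-processing → 7.2; hydraulic → 7.2.3; new → 7.2.3.2. Scheduled 10%. No special measure applies. → 10%.
Line C: metalworking → 7.3; electrically operated → 7.3.2; new → 7.3.2.1. Scheduled 15%. Westmoor agreement on 7.1.3.2: 7.3.2.1 not covered; Westmoor agreement on 7.3: RVC ≥ 35% → 19% available; preference 19% not lower than 15% → no reduction. → 15%.
Line D: metalworking → 7.3; hand-operated → 7.3.3; as parts → 7.3.3.1. Scheduled 16%. Westmoor agreement on 7.1.3.2: 7.3.3.1 not covered; Westmoor agreement on 7.3: RVC ≥ 35% → 19% available; preference 19% not lower than 16% → no reduction. → 16%.
Sum: 29% + 10% + 15% + 16% = 70%.

70%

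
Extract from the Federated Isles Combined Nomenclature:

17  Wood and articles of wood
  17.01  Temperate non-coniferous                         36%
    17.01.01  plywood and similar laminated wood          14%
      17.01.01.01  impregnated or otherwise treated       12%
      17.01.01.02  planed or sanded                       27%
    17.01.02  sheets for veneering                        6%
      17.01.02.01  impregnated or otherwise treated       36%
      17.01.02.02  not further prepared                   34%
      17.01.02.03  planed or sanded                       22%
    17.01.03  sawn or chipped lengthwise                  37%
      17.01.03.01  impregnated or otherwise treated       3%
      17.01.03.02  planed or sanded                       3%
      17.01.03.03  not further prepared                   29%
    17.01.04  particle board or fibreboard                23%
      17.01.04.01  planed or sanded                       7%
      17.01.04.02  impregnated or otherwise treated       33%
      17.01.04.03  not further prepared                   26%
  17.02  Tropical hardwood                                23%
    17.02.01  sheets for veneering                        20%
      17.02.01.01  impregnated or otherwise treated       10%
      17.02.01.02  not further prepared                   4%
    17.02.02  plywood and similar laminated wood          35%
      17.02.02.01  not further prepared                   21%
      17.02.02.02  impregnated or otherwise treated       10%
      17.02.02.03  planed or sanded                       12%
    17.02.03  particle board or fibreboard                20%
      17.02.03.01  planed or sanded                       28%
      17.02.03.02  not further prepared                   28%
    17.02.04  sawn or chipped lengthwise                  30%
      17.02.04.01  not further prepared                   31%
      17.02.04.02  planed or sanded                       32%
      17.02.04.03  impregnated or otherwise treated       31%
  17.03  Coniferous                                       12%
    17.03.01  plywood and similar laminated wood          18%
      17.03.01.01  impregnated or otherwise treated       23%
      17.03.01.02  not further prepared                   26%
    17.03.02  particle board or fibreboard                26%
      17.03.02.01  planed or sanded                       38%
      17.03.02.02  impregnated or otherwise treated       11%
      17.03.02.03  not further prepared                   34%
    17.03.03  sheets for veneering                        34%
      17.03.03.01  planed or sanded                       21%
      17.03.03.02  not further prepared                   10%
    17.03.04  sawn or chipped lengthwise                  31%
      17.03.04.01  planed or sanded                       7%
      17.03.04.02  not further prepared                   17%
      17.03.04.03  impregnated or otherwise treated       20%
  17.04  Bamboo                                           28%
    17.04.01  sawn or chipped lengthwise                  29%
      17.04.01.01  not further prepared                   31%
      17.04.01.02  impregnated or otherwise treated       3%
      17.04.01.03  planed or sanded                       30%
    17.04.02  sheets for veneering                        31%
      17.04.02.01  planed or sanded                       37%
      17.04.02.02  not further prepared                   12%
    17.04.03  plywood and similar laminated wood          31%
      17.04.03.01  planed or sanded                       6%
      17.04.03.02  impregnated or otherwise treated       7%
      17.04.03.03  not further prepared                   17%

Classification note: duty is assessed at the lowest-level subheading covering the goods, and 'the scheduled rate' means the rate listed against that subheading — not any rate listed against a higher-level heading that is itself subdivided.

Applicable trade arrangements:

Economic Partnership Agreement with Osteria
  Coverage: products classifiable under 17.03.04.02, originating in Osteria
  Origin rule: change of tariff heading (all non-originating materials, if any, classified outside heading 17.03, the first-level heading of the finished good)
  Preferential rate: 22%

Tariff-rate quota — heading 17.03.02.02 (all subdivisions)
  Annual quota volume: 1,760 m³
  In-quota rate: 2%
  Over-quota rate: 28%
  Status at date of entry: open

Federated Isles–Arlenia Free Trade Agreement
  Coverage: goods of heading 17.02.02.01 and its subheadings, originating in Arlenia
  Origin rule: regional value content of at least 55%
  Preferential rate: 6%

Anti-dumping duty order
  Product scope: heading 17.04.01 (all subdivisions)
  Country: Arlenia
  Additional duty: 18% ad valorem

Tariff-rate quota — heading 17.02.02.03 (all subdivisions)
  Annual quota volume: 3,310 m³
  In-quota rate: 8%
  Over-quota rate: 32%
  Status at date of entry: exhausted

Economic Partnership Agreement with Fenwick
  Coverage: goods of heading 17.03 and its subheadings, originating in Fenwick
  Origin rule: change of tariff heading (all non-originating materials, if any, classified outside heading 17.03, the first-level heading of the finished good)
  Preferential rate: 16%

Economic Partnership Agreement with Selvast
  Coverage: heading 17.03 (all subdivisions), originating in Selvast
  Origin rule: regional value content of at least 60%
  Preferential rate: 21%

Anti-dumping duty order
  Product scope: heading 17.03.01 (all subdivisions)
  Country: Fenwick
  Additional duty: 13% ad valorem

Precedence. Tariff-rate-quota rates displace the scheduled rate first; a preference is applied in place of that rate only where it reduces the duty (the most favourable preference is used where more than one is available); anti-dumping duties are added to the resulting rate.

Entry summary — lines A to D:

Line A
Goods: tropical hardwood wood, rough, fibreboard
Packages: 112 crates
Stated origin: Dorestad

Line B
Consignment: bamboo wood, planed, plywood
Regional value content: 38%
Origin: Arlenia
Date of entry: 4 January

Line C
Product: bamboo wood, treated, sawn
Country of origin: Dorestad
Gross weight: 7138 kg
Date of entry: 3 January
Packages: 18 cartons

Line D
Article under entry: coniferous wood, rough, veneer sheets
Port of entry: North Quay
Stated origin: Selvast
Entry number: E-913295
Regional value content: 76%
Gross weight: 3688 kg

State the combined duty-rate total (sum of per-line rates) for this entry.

47%

Line A: tropical hardwood → 17.02; fibreboard → 17.02.03; rough → 17.02.03.02. Scheduled 28%. No special measure applies. → 28%.
Line B: bamboo → 17.04; plywood → 17.04.03; planed → 17.04.03.01. Scheduled 6%. Arlenia agreement on 17.02.02.01: 17.04.03.01 not covered. → 6%.
Line C: bamboo → 17.04; sawn → 17.04.01; treated → 17.04.01.02. Scheduled 3%. No special measure applies. → 3%.
Line D: coniferous → 17.03; veneer sheets → 17.03.03; rough → 17.03.03.02. Scheduled 10%. Selvast agreement on 17.03: RVC ≥ 60% → 21% available; preference 21% not lower than 10% → no reduction. → 10%.
Sum: 28% + 6% + 3% + 10% = 47%.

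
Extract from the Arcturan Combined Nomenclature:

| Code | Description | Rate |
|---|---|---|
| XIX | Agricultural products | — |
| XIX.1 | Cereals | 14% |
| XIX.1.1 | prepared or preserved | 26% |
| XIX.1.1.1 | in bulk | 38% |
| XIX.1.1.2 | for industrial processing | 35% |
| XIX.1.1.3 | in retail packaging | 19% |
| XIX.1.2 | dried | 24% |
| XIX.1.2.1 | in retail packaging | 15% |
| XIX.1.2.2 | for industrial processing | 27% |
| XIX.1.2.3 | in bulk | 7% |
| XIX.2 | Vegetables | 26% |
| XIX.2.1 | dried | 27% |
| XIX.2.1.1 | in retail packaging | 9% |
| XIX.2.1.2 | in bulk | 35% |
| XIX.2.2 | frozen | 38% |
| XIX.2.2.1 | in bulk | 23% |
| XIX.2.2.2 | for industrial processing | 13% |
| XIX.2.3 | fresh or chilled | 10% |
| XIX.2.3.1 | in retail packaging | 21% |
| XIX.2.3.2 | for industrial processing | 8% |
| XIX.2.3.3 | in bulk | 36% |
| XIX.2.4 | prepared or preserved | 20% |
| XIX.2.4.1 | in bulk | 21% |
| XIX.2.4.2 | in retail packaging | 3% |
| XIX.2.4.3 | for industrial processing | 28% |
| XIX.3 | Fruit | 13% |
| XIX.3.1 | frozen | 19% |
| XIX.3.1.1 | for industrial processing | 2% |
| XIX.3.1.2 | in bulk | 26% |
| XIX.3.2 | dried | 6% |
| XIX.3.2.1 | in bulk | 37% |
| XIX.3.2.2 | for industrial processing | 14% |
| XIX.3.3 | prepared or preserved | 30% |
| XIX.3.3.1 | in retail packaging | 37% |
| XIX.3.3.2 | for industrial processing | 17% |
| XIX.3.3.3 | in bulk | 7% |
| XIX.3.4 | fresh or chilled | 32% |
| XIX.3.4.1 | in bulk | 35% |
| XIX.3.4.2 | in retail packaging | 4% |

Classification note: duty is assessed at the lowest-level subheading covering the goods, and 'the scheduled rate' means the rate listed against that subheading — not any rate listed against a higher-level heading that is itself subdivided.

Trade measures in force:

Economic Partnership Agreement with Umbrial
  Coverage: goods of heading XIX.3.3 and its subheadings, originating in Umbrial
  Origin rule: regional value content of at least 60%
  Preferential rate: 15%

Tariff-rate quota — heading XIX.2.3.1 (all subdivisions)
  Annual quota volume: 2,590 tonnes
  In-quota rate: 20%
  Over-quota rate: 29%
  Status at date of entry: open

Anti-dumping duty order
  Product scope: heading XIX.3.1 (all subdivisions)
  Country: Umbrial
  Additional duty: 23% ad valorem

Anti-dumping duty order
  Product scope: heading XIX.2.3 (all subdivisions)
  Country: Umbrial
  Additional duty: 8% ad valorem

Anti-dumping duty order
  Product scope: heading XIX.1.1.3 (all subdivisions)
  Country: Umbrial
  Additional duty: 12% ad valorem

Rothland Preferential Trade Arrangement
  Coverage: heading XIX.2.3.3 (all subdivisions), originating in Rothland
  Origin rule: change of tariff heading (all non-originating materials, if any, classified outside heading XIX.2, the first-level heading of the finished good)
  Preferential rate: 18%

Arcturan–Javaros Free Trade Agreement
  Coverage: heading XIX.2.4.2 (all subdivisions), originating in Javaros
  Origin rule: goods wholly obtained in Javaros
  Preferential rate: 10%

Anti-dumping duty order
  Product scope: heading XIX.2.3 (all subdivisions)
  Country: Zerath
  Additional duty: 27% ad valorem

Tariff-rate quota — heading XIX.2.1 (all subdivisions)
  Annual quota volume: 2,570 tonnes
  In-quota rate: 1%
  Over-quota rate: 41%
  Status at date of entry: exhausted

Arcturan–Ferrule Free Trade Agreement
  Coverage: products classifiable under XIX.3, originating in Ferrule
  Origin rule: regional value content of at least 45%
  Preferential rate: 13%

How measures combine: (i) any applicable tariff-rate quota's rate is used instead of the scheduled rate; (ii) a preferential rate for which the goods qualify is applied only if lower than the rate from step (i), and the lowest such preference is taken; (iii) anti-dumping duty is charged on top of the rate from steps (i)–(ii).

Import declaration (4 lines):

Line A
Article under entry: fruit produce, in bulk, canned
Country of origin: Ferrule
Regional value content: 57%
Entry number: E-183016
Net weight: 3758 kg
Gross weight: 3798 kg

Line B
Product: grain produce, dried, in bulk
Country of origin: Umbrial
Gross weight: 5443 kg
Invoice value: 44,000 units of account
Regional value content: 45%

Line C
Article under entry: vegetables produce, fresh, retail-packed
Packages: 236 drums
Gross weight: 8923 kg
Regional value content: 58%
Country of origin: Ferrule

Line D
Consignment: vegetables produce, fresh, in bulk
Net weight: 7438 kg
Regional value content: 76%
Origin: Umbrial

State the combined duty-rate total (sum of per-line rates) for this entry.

78%

Line A: fruit → XIX.3; canned → XIX.3.3; in bulk → XIX.3.3.3. Scheduled 7%. Ferrule agreement on XIX.3: RVC ≥ 45% → 13% available; preference 13% not lower than 7% → no reduction. → 7%.
Line B: grain → XIX.1; dried → XIX.1.2; in bulk → XIX.1.2.3. Scheduled 7%. Umbrial agreement on XIX.3.3: XIX.1.2.3 not covered. → 7%.
Line C: vegetables → XIX.2; fresh → XIX.2.3; retail-packed → XIX.2.3.1. Scheduled 21%. quota on XIX.2.3.1 open → in-quota 20%; Ferrule agreement on XIX.3: XIX.2.3.1 not covered. → 20%.
Line D: vegetables → XIX.2; fresh → XIX.2.3; in bulk → XIX.2.3.3. Scheduled 36%. Umbrial agreement on XIX.3.3: XIX.2.3.3 not covered; anti-dumping (Umbrial, XIX.2.3): +8%; total 36% + 8% = 44%. → 44%.
Sum: 7% + 7% + 20% + 44% = 78%.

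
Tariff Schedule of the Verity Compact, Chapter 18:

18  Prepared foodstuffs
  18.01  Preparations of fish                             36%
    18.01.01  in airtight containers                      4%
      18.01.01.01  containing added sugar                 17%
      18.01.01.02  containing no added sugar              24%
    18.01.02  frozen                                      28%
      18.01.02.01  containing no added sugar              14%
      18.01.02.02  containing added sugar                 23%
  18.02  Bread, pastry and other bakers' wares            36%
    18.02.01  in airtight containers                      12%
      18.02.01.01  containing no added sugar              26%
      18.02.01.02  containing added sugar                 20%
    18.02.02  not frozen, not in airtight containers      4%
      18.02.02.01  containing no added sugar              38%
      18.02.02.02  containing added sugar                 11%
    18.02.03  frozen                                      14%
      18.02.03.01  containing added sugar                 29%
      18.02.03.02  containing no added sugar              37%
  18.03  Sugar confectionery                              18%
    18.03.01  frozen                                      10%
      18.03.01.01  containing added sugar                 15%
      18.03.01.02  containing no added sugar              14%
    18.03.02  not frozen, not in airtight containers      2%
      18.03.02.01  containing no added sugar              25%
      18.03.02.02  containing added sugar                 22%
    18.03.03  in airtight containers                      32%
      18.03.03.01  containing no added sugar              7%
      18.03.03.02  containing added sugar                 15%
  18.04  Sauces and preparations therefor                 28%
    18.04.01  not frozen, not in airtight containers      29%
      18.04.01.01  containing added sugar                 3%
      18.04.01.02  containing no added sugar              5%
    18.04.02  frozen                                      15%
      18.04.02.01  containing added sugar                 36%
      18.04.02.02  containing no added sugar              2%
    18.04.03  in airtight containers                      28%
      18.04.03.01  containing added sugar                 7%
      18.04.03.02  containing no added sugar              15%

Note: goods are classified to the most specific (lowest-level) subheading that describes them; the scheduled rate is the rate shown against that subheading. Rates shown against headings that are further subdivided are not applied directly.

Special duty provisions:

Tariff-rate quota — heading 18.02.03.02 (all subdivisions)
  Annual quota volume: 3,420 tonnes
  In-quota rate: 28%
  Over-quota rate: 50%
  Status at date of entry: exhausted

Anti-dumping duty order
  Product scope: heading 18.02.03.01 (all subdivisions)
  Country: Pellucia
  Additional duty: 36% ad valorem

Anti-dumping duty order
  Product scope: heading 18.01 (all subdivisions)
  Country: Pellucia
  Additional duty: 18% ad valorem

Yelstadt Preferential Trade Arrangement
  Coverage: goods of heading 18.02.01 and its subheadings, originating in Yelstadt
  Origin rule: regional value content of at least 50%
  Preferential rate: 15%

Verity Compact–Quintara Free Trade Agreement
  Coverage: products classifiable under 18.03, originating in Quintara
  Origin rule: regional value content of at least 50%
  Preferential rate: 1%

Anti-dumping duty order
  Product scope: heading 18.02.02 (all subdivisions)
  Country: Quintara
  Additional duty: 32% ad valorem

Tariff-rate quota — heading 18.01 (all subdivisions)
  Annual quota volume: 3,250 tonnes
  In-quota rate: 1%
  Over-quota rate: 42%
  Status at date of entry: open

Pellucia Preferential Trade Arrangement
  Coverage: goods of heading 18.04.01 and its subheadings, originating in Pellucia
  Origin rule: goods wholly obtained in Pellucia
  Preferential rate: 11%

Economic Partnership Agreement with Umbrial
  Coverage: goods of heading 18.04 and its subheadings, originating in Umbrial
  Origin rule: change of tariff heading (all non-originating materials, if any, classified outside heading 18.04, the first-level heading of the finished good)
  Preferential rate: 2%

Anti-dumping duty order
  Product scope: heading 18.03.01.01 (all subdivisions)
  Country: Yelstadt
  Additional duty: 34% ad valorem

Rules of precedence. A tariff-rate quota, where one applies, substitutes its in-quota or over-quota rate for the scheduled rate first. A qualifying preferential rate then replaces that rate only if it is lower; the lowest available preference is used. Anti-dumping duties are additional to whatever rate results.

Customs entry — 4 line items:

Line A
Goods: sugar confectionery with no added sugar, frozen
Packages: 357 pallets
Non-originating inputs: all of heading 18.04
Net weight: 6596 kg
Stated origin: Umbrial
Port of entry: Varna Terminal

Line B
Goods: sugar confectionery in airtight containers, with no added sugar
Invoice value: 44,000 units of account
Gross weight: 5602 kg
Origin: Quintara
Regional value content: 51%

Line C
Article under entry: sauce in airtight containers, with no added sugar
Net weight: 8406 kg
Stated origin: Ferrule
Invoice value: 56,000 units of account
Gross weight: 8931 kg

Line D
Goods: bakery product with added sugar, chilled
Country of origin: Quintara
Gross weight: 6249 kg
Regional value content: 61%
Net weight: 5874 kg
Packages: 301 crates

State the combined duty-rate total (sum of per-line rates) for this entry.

Line A: sugar confectionery → 18.03; frozen → 18.03.01; with no added sugar → 18.03.01.02. Scheduled 14%. Umbrial agreement on 18.04: 18.03.01.02 not covered. → 14%.
Line B: sugar confectionery → 18.03; in airtight containers → 18.03.03; with no added sugar → 18.03.03.01. Scheduled 7%. Quintara agreement on 18.03: RVC ≥ 50% → 1% available; preferential 1%. → 1%.
Line C: sauce → 18.04; in airtight containers → 18.04.03; with no added sugar → 18.04.03.02. Scheduled 15%. No special measure applies. → 15%.
Line D: bakery product → 18.02; chilled → 18.02.02; with added sugar → 18.02.02.02. Scheduled 11%. Quintara agreement on 18.03: 18.02.02.02 not covered; anti-dumping (Quintara, 18.02.02): +32%; total 11% + 32% = 43%. → 43%.
Sum: 14% + 1% + 15% + 43% = 73%.

73%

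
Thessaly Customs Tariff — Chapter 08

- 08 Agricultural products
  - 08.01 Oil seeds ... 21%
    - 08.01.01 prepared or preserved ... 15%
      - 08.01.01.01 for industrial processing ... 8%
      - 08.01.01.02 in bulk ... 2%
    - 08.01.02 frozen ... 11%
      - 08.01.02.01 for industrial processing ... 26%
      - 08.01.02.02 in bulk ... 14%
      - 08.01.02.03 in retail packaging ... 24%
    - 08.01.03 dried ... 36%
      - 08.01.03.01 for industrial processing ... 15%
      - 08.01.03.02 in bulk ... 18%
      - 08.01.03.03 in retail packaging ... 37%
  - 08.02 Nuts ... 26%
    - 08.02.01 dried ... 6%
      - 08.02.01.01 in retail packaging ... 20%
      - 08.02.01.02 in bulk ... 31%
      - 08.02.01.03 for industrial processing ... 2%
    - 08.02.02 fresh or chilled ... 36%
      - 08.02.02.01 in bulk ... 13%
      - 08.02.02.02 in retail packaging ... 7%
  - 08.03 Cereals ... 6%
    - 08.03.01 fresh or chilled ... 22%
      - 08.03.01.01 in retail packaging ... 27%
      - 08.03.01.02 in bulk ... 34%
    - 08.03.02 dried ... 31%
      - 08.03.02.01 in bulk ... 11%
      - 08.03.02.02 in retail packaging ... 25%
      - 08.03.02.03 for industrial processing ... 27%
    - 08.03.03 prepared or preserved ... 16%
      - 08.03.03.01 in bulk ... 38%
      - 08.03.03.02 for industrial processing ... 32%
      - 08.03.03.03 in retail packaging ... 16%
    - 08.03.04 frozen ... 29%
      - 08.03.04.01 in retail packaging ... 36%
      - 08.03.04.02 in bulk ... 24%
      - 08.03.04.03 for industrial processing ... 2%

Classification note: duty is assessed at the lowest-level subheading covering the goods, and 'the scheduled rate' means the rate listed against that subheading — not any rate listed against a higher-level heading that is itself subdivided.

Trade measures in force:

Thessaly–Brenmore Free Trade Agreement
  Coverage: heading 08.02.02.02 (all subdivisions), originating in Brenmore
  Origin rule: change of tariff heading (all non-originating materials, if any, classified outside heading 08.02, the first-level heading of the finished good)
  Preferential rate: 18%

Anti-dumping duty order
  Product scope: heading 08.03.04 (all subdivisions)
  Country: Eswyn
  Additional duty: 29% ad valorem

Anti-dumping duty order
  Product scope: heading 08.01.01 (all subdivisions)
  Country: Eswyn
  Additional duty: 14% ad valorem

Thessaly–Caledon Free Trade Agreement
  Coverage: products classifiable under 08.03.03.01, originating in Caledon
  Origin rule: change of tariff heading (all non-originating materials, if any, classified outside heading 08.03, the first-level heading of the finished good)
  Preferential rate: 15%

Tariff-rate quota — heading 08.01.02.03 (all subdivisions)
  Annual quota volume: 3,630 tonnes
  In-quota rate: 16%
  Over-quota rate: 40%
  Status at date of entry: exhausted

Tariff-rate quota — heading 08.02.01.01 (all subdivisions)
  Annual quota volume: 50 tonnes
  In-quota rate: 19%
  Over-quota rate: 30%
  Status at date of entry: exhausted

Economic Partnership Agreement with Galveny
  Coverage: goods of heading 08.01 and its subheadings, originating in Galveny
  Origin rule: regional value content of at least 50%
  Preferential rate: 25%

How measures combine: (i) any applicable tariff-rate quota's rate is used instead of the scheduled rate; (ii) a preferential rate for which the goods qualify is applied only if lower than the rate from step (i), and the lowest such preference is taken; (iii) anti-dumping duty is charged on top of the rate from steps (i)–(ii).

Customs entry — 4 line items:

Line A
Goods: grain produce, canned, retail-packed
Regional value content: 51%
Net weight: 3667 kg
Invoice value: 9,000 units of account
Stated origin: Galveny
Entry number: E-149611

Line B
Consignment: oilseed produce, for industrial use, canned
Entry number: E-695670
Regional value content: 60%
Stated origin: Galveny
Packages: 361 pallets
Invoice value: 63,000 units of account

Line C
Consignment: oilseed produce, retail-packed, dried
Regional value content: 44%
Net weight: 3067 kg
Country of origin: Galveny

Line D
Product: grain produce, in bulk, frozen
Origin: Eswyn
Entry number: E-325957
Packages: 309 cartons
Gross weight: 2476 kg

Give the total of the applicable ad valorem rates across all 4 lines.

Line A: grain → 08.03; canned → 08.03.03; retail-packed → 08.03.03.03. Scheduled 16%. Galveny agreement on 08.01: 08.03.03.03 not covered. → 16%.
Line B: oilseed → 08.01; canned → 08.01.01; for industrial use → 08.01.01.01. Scheduled 8%. Galveny agreement on 08.01: RVC ≥ 50% → 25% available; preference 25% not lower than 8% → no reduction. → 8%.
Line C: oilseed → 08.01; dried → 08.01.03; retail-packed → 08.01.03.03. Scheduled 37%. Galveny agreement on 08.01: RVC < 50%. → 37%.
Line D: grain → 08.03; frozen → 08.03.04; in bulk → 08.03.04.02. Scheduled 24%. anti-dumping (Eswyn, 08.03.04): +29%; total 24% + 29% = 53%. → 53%.
Sum: 16% + 8% + 37% + 53% = 114%.

114%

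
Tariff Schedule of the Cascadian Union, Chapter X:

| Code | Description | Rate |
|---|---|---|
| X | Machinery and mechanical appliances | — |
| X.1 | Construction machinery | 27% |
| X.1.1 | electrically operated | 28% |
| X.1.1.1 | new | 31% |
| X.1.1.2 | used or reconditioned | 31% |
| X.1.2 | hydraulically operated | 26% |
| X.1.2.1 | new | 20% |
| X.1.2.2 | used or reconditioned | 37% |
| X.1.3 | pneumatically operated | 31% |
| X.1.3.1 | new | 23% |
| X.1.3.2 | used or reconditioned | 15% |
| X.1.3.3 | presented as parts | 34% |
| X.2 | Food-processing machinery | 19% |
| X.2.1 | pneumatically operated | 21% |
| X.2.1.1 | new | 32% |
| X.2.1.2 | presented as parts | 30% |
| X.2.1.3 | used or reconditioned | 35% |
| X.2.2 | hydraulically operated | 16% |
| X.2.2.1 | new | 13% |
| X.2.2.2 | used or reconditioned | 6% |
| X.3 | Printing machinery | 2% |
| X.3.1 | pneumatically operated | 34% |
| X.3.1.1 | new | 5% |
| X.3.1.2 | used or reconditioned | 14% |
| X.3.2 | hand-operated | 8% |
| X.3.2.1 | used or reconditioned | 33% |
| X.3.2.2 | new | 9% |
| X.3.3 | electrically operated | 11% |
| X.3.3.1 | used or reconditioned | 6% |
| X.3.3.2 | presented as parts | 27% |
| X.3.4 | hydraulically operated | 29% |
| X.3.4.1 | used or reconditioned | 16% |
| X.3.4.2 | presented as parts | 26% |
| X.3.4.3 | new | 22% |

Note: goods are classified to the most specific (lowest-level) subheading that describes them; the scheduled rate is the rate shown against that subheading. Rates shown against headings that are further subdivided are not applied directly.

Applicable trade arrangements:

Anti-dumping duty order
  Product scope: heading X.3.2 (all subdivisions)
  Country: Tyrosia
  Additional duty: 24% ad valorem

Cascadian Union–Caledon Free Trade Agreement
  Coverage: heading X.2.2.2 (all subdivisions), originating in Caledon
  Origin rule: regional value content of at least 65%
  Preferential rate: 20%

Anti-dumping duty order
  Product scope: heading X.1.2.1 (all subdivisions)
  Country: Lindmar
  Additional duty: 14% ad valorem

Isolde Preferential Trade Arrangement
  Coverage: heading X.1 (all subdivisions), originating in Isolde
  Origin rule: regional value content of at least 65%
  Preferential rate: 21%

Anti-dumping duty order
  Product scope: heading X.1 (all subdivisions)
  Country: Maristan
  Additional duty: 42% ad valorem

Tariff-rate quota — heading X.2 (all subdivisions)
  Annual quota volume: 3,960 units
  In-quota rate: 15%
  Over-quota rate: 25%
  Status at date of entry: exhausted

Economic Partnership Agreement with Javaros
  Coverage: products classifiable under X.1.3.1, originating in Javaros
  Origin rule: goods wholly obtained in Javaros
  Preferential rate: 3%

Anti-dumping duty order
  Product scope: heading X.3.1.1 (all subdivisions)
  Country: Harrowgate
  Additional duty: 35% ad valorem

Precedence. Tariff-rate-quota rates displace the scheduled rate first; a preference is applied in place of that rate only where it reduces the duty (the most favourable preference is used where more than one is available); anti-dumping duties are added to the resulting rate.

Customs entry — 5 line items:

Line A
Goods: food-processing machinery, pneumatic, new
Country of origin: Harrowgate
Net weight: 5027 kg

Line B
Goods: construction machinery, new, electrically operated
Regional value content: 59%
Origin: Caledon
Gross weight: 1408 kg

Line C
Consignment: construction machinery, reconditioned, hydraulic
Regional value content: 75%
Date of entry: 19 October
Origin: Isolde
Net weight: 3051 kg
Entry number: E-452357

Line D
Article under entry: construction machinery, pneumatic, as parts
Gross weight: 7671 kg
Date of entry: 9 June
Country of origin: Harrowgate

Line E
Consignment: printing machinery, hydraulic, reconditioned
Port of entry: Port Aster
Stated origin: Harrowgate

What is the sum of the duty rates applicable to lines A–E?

127%

Line A: food-processing → X.2; pneumatic → X.2.1; new → X.2.1.1. Scheduled 32%. quota on X.2 exhausted → over-quota 25%. → 25%.
Line B: construction → X.1; electrically operated → X.1.1; new → X.1.1.1. Scheduled 31%. Caledon agreement on X.2.2.2: X.1.1.1 not covered. → 31%.
Line C: construction → X.1; hydraulic → X.1.2; reconditioned → X.1.2.2. Scheduled 37%. Isolde agreement on X.1: RVC ≥ 65% → 21% available; preferential 21%. → 21%.
Line D: construction → X.1; pneumatic → X.1.3; as parts → X.1.3.3. Scheduled 34%. No special measure applies. → 34%.
Line E: printing → X.3; hydraulic → X.3.4; reconditioned → X.3.4.1. Scheduled 16%. No special measure applies. → 16%.
Sum: 25% + 31% + 21% + 34% + 16% = 127%.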